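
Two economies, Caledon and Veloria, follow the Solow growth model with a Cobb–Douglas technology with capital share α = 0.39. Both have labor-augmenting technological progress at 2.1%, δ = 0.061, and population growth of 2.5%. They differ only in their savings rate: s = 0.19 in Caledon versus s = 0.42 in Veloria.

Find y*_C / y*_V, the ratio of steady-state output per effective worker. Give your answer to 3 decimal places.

y*_C / y*_V ≈ 0.602

Steady-state y* = [s/(n + g + δ)]^(α/(1−α)), so the ratio is [ (s_C/(n + g + δ)_C) / (s_V/(n + g + δ)_V) ]^0.6393.
s_C/(n + g + δ)_C = 0.19/0.107 = 1.7757; s_V/(n + g + δ)_V = 0.42/0.107 = 3.9252.
Ratio = (1.7757/3.9252)^0.6393 = 0.4524^0.6393 ≈ 0.6022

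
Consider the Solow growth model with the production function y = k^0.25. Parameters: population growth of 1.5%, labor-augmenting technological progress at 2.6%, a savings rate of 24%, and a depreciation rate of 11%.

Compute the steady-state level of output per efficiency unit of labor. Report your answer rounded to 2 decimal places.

y* = 1.17

In steady state, investment equals break-even investment: s·k^α = (n + g + δ)·k.
Rearranging, k^(1−α) = s / (n + g + δ).
k^0.75 = 0.24 / (0.015 + 0.026 + 0.110) = 0.24 / 0.151 = 1.5894
k* = 1.5894^(1/0.75) ≈ 1.8549
y* = (k*)^α = 1.8549^0.25 ≈ 1.1670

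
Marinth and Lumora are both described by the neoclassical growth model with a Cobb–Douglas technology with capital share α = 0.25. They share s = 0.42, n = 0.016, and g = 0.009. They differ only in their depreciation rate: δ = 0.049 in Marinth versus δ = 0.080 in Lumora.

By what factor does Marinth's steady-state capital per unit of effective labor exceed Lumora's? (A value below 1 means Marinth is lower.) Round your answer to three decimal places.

Steady-state k* = [s/(n + g + δ)]^(1/(1−α)), so the ratio is [ (s_M/(n + g + δ)_M) / (s_L/(n + g + δ)_L) ]^1.3333.
s_M/(n + g + δ)_M = 0.42/0.074 = 5.6757; s_L/(n + g + δ)_L = 0.42/0.105 = 4.0000.
Ratio = (5.6757/4.0000)^1.3333 = 1.4189^1.3333 ≈ 1.5944

k*_M / k*_L ≈ 1.594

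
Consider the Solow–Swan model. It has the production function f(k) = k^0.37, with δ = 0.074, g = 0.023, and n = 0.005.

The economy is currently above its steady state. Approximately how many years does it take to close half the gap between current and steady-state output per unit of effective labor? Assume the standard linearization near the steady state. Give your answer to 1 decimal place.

t_½ ≈ 10.8 years

Near the steady state the convergence rate is λ = (1 − α)(n + g + δ).
λ = (1 − 0.37) × 0.102 = 0.63 × 0.102 = 0.06426
Half-life = ln 2 / λ = 0.6931 / 0.06426 ≈ 10.79 years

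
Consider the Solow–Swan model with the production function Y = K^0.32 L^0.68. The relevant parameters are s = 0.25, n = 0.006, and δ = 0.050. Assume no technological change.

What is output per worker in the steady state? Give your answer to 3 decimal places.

y* = 2.022

At the steady state, Δk = 0, so s·k^α = (n + δ)·k.
Dividing both sides by k: k^(1−α) = s / (n + δ).
k^0.68 = 0.25 / (0.006 + 0.050) = 0.25 / 0.056 = 4.4643
k* = 4.4643^(1/0.68) ≈ 9.0265
y* = (k*)^α = 9.0265^0.32 ≈ 2.0219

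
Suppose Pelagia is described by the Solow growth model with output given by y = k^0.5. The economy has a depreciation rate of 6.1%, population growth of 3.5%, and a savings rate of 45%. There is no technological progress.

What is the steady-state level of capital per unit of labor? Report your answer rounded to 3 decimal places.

Steady state requires s·f(k) = (n + δ)·k, i.e. s·k^α = (n + δ)·k.
Dividing both sides by k: k^(1−α) = s / (n + δ).
k^0.5 = 0.45 / (0.035 + 0.061) = 0.45 / 0.096 = 4.6875
k* = 4.6875^(1/0.5) ≈ 21.9727

k* = 21.973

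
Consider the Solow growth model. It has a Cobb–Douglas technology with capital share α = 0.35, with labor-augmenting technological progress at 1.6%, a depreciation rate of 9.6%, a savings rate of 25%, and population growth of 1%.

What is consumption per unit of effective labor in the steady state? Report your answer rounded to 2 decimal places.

c* = 1.10

Steady state requires s·f(k) = (n + g + δ)·k, i.e. s·k^α = (n + g + δ)·k.
Dividing both sides by k: k^(1−α) = s / (n + g + δ).
k^0.65 = 0.25 / (0.010 + 0.016 + 0.096) = 0.25 / 0.122 = 2.0492
k* = 2.0492^(1/0.65) ≈ 3.0155
y* = (k*)^α = 3.0155^0.35 ≈ 1.4716
c* = (1 − s)·y* = (1 − 0.25) × 1.4716 ≈ 1.1037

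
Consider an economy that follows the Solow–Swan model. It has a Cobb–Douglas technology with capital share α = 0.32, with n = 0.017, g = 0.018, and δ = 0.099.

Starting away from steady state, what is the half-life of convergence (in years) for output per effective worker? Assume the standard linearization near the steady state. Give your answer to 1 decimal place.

Near the steady state the convergence rate is λ = (1 − α)(n + g + δ).
λ = (1 − 0.32) × 0.134 = 0.68 × 0.134 = 0.09112
Half-life = ln 2 / λ = 0.6931 / 0.09112 ≈ 7.61 years

half-life ≈ 7.6 years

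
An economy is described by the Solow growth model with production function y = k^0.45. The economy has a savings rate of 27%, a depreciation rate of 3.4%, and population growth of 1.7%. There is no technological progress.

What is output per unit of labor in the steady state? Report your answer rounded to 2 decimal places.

In steady state, investment equals break-even investment: s·k^α = (n + δ)·k.
Rearranging, k^(1−α) = s / (n + δ).
k^0.55 = 0.27 / (0.017 + 0.034) = 0.27 / 0.051 = 5.2941
k* = 5.2941^(1/0.55) ≈ 20.7007
y* = (k*)^α = 20.7007^0.45 ≈ 3.9101

y* = 3.91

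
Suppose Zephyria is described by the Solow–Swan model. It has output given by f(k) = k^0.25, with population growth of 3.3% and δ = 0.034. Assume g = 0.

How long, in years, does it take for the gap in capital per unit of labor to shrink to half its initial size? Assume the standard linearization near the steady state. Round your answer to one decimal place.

Near the steady state the convergence rate is λ = (1 − α)(n + δ).
λ = (1 − 0.25) × 0.067 = 0.75 × 0.067 = 0.05025
Half-life = ln 2 / λ = 0.6931 / 0.05025 ≈ 13.79 years

half-life ≈ 13.8 years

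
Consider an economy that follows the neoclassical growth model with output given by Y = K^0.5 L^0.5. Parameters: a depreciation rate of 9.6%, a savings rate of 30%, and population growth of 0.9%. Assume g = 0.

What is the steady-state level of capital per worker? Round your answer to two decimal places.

k* = 8.16

At the steady state, Δk = 0, so s·k^α = (n + δ)·k.
Rearranging, k^(1−α) = s / (n + δ).
k^0.5 = 0.30 / (0.009 + 0.096) = 0.30 / 0.105 = 2.8571
k* = 2.8571^(1/0.5) ≈ 8.1630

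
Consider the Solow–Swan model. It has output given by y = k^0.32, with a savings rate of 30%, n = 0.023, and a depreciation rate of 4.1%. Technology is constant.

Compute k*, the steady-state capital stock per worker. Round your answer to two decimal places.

k* ≈ 9.70

Steady state requires s·f(k) = (n + δ)·k, i.e. s·k^α = (n + δ)·k.
Rearranging, k^(1−α) = s / (n + δ).
k^0.68 = 0.30 / (0.023 + 0.041) = 0.30 / 0.064 = 4.6875
k* = 4.6875^(1/0.68) ≈ 9.6979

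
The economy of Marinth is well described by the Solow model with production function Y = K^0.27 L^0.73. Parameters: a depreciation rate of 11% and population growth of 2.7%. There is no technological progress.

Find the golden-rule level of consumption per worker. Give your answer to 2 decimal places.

At the golden rule, f'(k) = n + δ, so α·k^(α−1) = n + δ and k_gold = (α/(n + δ))^(1/(1−α)).
k_gold = (0.27/0.137)^(1/0.73) = 1.9708^1.3699 ≈ 2.5330
c_gold = f(k_gold) − (n + δ)·k_gold = 1.2852 − 0.137×2.5330 ≈ 0.9382

c_gold ≈ 0.94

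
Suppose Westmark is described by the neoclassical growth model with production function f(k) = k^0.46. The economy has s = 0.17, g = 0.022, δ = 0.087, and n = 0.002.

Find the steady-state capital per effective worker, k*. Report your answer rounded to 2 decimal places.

k* ≈ 2.20

In steady state, investment equals break-even investment: s·k^α = (n + g + δ)·k.
Dividing both sides by k: k^(1−α) = s / (n + g + δ).
k^0.54 = 0.17 / (0.002 + 0.022 + 0.087) = 0.17 / 0.111 = 1.5315
k* = 1.5315^(1/0.54) ≈ 2.2020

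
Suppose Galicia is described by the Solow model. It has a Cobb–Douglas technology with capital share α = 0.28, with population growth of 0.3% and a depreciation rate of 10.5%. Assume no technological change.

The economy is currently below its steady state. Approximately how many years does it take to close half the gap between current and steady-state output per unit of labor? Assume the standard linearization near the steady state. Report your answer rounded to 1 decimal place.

Near the steady state the convergence rate is λ = (1 − α)(n + δ).
λ = (1 − 0.28) × 0.108 = 0.72 × 0.108 = 0.07776
Half-life = ln 2 / λ = 0.6931 / 0.07776 ≈ 8.91 years

half-life ≈ 8.9 years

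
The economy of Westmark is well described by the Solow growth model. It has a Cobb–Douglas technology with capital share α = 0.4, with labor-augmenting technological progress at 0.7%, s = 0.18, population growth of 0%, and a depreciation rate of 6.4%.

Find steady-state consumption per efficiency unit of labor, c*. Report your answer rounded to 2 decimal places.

c* = 1.52

At the steady state, Δk = 0, so s·k^α = (n + g + δ)·k.
Dividing both sides by k: k^(1−α) = s / (n + g + δ).
k^0.6 = 0.18 / (0.000 + 0.007 + 0.064) = 0.18 / 0.071 = 2.5352
k* = 2.5352^(1/0.6) ≈ 4.7136
y* = (k*)^α = 4.7136^0.4 ≈ 1.8593
c* = (1 − s)·y* = (1 − 0.18) × 1.8593 ≈ 1.5246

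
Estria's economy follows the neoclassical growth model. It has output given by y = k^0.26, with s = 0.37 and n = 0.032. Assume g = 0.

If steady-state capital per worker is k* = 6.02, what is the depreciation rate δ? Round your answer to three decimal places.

δ ≈ 0.066

Steady state requires s·f(k) = (n + δ)·k, i.e. s·k^α = (n + δ)·k.
So s / (n + δ) = (k*)^(1−α) = 6.02^0.74 = 3.7749.
Therefore n + δ = s / 3.7749 = 0.37 / 3.7749 = 0.0980, so δ = 0.0980 − 0.032 = 0.0660.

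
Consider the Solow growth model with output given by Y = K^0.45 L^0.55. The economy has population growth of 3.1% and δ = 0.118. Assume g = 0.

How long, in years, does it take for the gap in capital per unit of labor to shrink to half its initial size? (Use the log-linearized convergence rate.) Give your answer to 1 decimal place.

Near the steady state the convergence rate is λ = (1 − α)(n + δ).
λ = (1 − 0.45) × 0.149 = 0.55 × 0.149 = 0.08195
Half-life = ln 2 / λ = 0.6931 / 0.08195 ≈ 8.46 years

t_½ ≈ 8.5 years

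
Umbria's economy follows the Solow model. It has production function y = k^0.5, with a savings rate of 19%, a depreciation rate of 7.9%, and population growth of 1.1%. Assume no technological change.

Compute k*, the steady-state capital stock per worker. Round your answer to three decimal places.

Steady state requires s·f(k) = (n + δ)·k, i.e. s·k^α = (n + δ)·k.
Dividing both sides by k: k^(1−α) = s / (n + δ).
k^0.5 = 0.19 / (0.011 + 0.079) = 0.19 / 0.090 = 2.1111
k* = 2.1111^(1/0.5) ≈ 4.4567

k* = 4.457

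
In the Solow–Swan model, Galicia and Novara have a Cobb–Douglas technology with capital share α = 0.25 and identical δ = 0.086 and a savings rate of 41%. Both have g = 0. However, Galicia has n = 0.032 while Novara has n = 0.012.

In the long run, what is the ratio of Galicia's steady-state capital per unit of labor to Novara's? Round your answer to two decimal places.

ratio ≈ 0.78

Steady-state k* = [s/(n + δ)]^(1/(1−α)), so the ratio is [ (s_G/(n + δ)_G) / (s_N/(n + δ)_N) ]^1.3333.
s_G/(n + δ)_G = 0.41/0.118 = 3.4746; s_N/(n + δ)_N = 0.41/0.098 = 4.1837.
Ratio = (3.4746/4.1837)^1.3333 = 0.8305^1.3333 ≈ 0.7806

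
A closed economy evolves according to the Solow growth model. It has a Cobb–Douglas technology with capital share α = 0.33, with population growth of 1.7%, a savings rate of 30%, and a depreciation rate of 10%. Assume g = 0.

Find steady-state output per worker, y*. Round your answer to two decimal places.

y* = 1.59

At the steady state, Δk = 0, so s·k^α = (n + δ)·k.
Dividing both sides by k: k^(1−α) = s / (n + δ).
k^0.67 = 0.30 / (0.017 + 0.100) = 0.30 / 0.117 = 2.5641
k* = 2.5641^(1/0.67) ≈ 4.0771
y* = (k*)^α = 4.0771^0.33 ≈ 1.5901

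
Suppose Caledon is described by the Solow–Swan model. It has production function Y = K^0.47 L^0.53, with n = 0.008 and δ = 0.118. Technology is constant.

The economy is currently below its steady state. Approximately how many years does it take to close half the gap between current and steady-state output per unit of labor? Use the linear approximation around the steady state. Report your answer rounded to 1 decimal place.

Near the steady state the convergence rate is λ = (1 − α)(n + δ).
λ = (1 − 0.47) × 0.126 = 0.53 × 0.126 = 0.06678
Half-life = ln 2 / λ = 0.6931 / 0.06678 ≈ 10.38 years

about 10.4 years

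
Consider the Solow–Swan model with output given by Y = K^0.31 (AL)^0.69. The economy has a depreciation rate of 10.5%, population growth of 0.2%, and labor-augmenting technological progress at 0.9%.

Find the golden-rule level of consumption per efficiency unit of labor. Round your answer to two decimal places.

c_gold ≈ 1.07

At the golden rule, f'(k) = n + g + δ, so α·k^(α−1) = n + g + δ and k_gold = (α/(n + g + δ))^(1/(1−α)).
k_gold = (0.31/0.116)^(1/0.69) = 2.6724^1.4493 ≈ 4.1563
c_gold = f(k_gold) − (n + g + δ)·k_gold = 1.5552 − 0.116×4.1563 ≈ 1.0731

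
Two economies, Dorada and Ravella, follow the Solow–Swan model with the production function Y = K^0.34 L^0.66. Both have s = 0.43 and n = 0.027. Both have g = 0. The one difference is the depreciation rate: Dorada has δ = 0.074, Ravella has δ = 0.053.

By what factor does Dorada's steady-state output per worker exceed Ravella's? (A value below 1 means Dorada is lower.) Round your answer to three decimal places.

Steady-state y* = [s/(n + δ)]^(α/(1−α)), so the ratio is [ (s_D/(n + δ)_D) / (s_R/(n + δ)_R) ]^0.5152.
s_D/(n + δ)_D = 0.43/0.101 = 4.2574; s_R/(n + δ)_R = 0.43/0.080 = 5.3750.
Ratio = (4.2574/5.3750)^0.5152 = 0.7921^0.5152 ≈ 0.8869

y*_D / y*_R ≈ 0.887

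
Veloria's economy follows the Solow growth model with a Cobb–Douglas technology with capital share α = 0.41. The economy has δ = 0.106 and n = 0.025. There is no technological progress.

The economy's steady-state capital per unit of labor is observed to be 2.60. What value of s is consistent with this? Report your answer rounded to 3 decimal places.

s ≈ 0.230

In steady state, investment equals break-even investment: s·k^α = (n + δ)·k.
So s / (n + δ) = (k*)^(1−α) = 2.60^0.59 = 1.7573.
Therefore s = 1.7573 × (n + δ) = 1.7573 × 0.131 = 0.2302.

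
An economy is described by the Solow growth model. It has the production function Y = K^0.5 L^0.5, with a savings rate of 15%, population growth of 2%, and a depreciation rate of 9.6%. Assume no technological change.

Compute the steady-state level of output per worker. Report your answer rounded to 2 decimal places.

y* = 1.29

Steady state requires s·f(k) = (n + δ)·k, i.e. s·k^α = (n + δ)·k.
Dividing both sides by k: k^(1−α) = s / (n + δ).
k^0.5 = 0.15 / (0.020 + 0.096) = 0.15 / 0.116 = 1.2931
k* = 1.2931^(1/0.5) ≈ 1.6721
y* = (k*)^α = 1.6721^0.5 ≈ 1.2931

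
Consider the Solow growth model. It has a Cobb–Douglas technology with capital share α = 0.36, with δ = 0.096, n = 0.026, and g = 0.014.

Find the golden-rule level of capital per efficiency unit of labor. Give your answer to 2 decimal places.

k_gold ≈ 4.58

The golden rule sets f'(k) = n + g + δ, i.e. α·k^(α−1) = n + g + δ.
So k^(1−α) = α / (n + g + δ) = 0.36 / 0.136 = 2.6471.
k_gold = 2.6471^(1/0.64) ≈ 4.5770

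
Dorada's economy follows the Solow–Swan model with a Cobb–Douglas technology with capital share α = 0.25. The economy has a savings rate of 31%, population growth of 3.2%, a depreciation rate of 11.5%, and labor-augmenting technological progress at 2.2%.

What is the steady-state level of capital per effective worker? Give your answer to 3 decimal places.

At the steady state, Δk = 0, so s·k^α = (n + g + δ)·k.
Rearranging, k^(1−α) = s / (n + g + δ).
k^0.75 = 0.31 / (0.032 + 0.022 + 0.115) = 0.31 / 0.169 = 1.8343
k* = 1.8343^(1/0.75) ≈ 2.2454

k* = 2.245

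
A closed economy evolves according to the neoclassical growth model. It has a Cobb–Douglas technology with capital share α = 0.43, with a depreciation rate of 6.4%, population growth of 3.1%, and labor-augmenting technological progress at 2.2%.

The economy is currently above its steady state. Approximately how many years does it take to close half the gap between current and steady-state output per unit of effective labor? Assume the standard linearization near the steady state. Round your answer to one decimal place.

t_½ ≈ 10.4 years

Near the steady state the convergence rate is λ = (1 − α)(n + g + δ).
λ = (1 − 0.43) × 0.117 = 0.57 × 0.117 = 0.06669
Half-life = ln 2 / λ = 0.6931 / 0.06669 ≈ 10.39 years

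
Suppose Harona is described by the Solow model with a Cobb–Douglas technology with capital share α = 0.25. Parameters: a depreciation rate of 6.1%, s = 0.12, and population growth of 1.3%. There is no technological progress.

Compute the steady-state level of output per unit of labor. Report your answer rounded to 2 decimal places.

y* = 1.17

In steady state, investment equals break-even investment: s·k^α = (n + δ)·k.
Dividing both sides by k: k^(1−α) = s / (n + δ).
k^0.75 = 0.12 / (0.013 + 0.061) = 0.12 / 0.074 = 1.6216
k* = 1.6216^(1/0.75) ≈ 1.9051
y* = (k*)^α = 1.9051^0.25 ≈ 1.1748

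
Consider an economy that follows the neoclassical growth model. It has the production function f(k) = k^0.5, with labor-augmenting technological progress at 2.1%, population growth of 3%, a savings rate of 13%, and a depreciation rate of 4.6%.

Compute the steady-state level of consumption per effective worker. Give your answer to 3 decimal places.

c* ≈ 1.166

In steady state, investment equals break-even investment: s·k^α = (n + g + δ)·k.
Rearranging, k^(1−α) = s / (n + g + δ).
k^0.5 = 0.13 / (0.030 + 0.021 + 0.046) = 0.13 / 0.097 = 1.3402
k* = 1.3402^(1/0.5) ≈ 1.7961
y* = (k*)^α = 1.7961^0.5 ≈ 1.3402
c* = (1 − s)·y* = (1 − 0.13) × 1.3402 ≈ 1.1660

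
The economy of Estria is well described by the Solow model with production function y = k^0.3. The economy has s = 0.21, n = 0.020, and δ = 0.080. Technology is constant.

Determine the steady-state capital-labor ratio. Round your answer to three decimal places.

k* ≈ 2.886

Steady state requires s·f(k) = (n + δ)·k, i.e. s·k^α = (n + δ)·k.
Dividing both sides by k: k^(1−α) = s / (n + δ).
k^0.7 = 0.21 / (0.020 + 0.080) = 0.21 / 0.100 = 2.1000
k* = 2.1000^(1/0.7) ≈ 2.8861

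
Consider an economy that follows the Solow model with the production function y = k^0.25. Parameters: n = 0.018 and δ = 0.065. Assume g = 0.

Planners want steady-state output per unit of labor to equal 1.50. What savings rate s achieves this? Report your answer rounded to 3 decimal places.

In steady state, investment equals break-even investment: s·k^α = (n + δ)·k.
Since y* = [s/(n + δ)]^(α/(1−α)), we have s/(n + δ) = (y*)^((1−α)/α) = 1.50^3 = 3.3750.
Therefore s = 3.3750 × (n + δ) = 3.3750 × 0.083 = 0.2801.

s ≈ 0.280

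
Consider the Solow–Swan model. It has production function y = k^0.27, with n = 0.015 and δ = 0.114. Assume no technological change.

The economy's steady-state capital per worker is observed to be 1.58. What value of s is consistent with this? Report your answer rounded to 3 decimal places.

In steady state, investment equals break-even investment: s·k^α = (n + δ)·k.
So s / (n + δ) = (k*)^(1−α) = 1.58^0.73 = 1.3964.
Therefore s = 1.3964 × (n + δ) = 1.3964 × 0.129 = 0.1801.

s ≈ 0.180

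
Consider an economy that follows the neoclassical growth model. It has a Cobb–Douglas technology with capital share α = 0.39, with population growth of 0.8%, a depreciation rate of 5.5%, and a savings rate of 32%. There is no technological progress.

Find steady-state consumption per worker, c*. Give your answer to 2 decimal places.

At the steady state, Δk = 0, so s·k^α = (n + δ)·k.
Dividing both sides by k: k^(1−α) = s / (n + δ).
k^0.61 = 0.32 / (0.008 + 0.055) = 0.32 / 0.063 = 5.0794
k* = 5.0794^(1/0.61) ≈ 14.3572
y* = (k*)^α = 14.3572^0.39 ≈ 2.8266
c* = (1 − s)·y* = (1 − 0.32) × 2.8266 ≈ 1.9221

c* = 1.92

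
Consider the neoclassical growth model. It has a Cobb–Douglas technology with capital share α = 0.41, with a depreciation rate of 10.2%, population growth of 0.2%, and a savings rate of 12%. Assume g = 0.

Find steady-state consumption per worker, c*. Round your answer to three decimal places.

c* = 0.972

In steady state, investment equals break-even investment: s·k^α = (n + δ)·k.
Rearranging, k^(1−α) = s / (n + δ).
k^0.59 = 0.12 / (0.002 + 0.102) = 0.12 / 0.104 = 1.1538
k* = 1.1538^(1/0.59) ≈ 1.2744
y* = (k*)^α = 1.2744^0.41 ≈ 1.1045
c* = (1 − s)·y* = (1 − 0.12) × 1.1045 ≈ 0.9720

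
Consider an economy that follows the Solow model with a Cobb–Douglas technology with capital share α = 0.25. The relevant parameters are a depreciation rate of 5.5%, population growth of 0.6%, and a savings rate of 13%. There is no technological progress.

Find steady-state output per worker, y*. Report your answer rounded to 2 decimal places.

y* = 1.29

In steady state, investment equals break-even investment: s·k^α = (n + δ)·k.
Dividing both sides by k: k^(1−α) = s / (n + δ).
k^0.75 = 0.13 / (0.006 + 0.055) = 0.13 / 0.061 = 2.1311
k* = 2.1311^(1/0.75) ≈ 2.7424
y* = (k*)^α = 2.7424^0.25 ≈ 1.2869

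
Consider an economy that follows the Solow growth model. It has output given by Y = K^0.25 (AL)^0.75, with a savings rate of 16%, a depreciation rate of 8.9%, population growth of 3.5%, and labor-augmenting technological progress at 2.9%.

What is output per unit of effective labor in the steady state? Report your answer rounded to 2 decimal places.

At the steady state, Δk = 0, so s·k^α = (n + g + δ)·k.
Rearranging, k^(1−α) = s / (n + g + δ).
k^0.75 = 0.16 / (0.035 + 0.029 + 0.089) = 0.16 / 0.153 = 1.0458
k* = 1.0458^(1/0.75) ≈ 1.0615
y* = (k*)^α = 1.0615^0.25 ≈ 1.0150

y* ≈ 1.02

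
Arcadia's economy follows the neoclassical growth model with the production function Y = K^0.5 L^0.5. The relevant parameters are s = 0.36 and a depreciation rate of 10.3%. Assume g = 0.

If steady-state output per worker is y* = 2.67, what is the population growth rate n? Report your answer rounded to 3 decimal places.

Steady state requires s·f(k) = (n + δ)·k, i.e. s·k^α = (n + δ)·k.
Since y* = [s/(n + δ)]^(α/(1−α)), we have s/(n + δ) = (y*)^((1−α)/α) = 2.67^1 = 2.6700.
Therefore n + δ = s / 2.6700 = 0.36 / 2.6700 = 0.1348, so n = 0.1348 − 0.103 = 0.0318.

n ≈ 0.032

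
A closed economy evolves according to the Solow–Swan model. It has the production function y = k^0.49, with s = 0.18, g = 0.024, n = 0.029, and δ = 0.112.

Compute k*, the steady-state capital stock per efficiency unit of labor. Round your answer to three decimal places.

At the steady state, Δk = 0, so s·k^α = (n + g + δ)·k.
Rearranging, k^(1−α) = s / (n + g + δ).
k^0.51 = 0.18 / (0.029 + 0.024 + 0.112) = 0.18 / 0.165 = 1.0909
k* = 1.0909^(1/0.51) ≈ 1.1860

k* = 1.186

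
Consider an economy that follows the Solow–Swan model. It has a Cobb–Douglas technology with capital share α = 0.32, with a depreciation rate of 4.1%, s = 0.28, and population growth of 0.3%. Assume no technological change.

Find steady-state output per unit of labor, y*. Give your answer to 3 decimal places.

y* = 2.389

Steady state requires s·f(k) = (n + δ)·k, i.e. s·k^α = (n + δ)·k.
Rearranging, k^(1−α) = s / (n + δ).
k^0.68 = 0.28 / (0.003 + 0.041) = 0.28 / 0.044 = 6.3636
k* = 6.3636^(1/0.68) ≈ 15.2025
y* = (k*)^α = 15.2025^0.32 ≈ 2.3890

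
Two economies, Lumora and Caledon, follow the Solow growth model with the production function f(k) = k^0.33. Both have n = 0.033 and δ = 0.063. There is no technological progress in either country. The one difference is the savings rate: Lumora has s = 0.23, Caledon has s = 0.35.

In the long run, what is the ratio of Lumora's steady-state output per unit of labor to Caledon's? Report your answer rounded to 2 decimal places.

y*_L / y*_C ≈ 0.81

Steady-state y* = [s/(n + δ)]^(α/(1−α)), so the ratio is [ (s_L/(n + δ)_L) / (s_C/(n + δ)_C) ]^0.4925.
s_L/(n + δ)_L = 0.23/0.096 = 2.3958; s_C/(n + δ)_C = 0.35/0.096 = 3.6458.
Ratio = (2.3958/3.6458)^0.4925 = 0.6571^0.4925 ≈ 0.8132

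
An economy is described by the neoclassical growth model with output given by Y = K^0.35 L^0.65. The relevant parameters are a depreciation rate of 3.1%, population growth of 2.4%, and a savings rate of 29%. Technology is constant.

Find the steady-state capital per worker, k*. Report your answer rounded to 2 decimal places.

At the steady state, Δk = 0, so s·k^α = (n + δ)·k.
Dividing both sides by k: k^(1−α) = s / (n + δ).
k^0.65 = 0.29 / (0.024 + 0.031) = 0.29 / 0.055 = 5.2727
k* = 5.2727^(1/0.65) ≈ 12.9068

k* ≈ 12.91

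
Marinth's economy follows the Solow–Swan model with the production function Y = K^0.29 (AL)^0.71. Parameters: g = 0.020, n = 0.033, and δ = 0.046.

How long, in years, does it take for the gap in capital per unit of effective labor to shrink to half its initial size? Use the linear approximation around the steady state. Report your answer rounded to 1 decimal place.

about 9.9 years

Near the steady state the convergence rate is λ = (1 − α)(n + g + δ).
λ = (1 − 0.29) × 0.099 = 0.71 × 0.099 = 0.07029
Half-life = ln 2 / λ = 0.6931 / 0.07029 ≈ 9.86 years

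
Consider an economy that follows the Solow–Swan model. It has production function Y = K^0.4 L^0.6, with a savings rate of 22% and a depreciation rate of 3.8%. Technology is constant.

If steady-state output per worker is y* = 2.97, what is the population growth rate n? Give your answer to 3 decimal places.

Steady state requires s·f(k) = (n + δ)·k, i.e. s·k^α = (n + δ)·k.
Since y* = [s/(n + δ)]^(α/(1−α)), we have s/(n + δ) = (y*)^((1−α)/α) = 2.97^1.5 = 5.1184.
Therefore n + δ = s / 5.1184 = 0.22 / 5.1184 = 0.0430, so n = 0.0430 − 0.038 = 0.0050.

n ≈ 0.005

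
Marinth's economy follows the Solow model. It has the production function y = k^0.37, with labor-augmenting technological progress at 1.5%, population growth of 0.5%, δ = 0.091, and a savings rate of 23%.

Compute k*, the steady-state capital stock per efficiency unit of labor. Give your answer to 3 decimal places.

k* ≈ 3.179

Steady state requires s·f(k) = (n + g + δ)·k, i.e. s·k^α = (n + g + δ)·k.
Dividing both sides by k: k^(1−α) = s / (n + g + δ).
k^0.63 = 0.23 / (0.005 + 0.015 + 0.091) = 0.23 / 0.111 = 2.0721
k* = 2.0721^(1/0.63) ≈ 3.1786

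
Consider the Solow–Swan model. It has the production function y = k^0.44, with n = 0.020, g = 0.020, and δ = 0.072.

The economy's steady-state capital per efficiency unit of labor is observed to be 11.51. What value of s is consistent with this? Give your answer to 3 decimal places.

s ≈ 0.440

At the steady state, Δk = 0, so s·k^α = (n + g + δ)·k.
So s / (n + g + δ) = (k*)^(1−α) = 11.51^0.56 = 3.9283.
Therefore s = 3.9283 × (n + g + δ) = 3.9283 × 0.112 = 0.4400.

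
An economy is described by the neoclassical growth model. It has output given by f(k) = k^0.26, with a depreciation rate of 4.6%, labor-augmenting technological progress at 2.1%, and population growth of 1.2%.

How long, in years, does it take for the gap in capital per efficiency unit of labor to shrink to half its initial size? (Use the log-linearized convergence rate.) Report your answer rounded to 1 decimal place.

t_½ ≈ 11.9 years

Near the steady state the convergence rate is λ = (1 − α)(n + g + δ).
λ = (1 − 0.26) × 0.079 = 0.74 × 0.079 = 0.05846
Half-life = ln 2 / λ = 0.6931 / 0.05846 ≈ 11.86 years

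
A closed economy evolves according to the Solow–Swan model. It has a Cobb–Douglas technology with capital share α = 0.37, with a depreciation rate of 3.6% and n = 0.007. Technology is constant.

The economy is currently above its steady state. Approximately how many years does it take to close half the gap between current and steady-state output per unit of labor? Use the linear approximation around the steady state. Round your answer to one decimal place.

about 25.6 years

Near the steady state the convergence rate is λ = (1 − α)(n + δ).
λ = (1 − 0.37) × 0.043 = 0.63 × 0.043 = 0.02709
Half-life = ln 2 / λ = 0.6931 / 0.02709 ≈ 25.59 years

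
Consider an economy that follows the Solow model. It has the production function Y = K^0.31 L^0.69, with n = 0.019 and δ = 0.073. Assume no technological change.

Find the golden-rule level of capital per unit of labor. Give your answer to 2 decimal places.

The golden rule sets f'(k) = n + δ, i.e. α·k^(α−1) = n + δ.
So k^(1−α) = α / (n + δ) = 0.31 / 0.092 = 3.3696.
k_gold = 3.3696^(1/0.69) ≈ 5.8158

k_gold ≈ 5.82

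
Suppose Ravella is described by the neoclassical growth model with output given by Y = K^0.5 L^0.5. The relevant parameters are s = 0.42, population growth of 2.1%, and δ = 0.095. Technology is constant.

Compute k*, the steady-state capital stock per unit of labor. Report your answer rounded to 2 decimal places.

Steady state requires s·f(k) = (n + δ)·k, i.e. s·k^α = (n + δ)·k.
Dividing both sides by k: k^(1−α) = s / (n + δ).
k^0.5 = 0.42 / (0.021 + 0.095) = 0.42 / 0.116 = 3.6207
k* = 3.6207^(1/0.5) ≈ 13.1095

k* = 13.11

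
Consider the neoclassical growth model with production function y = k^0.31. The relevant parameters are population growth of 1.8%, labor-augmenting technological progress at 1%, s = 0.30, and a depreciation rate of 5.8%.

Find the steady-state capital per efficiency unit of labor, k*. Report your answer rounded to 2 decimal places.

At the steady state, Δk = 0, so s·k^α = (n + g + δ)·k.
Dividing both sides by k: k^(1−α) = s / (n + g + δ).
k^0.69 = 0.30 / (0.018 + 0.010 + 0.058) = 0.30 / 0.086 = 3.4884
k* = 3.4884^(1/0.69) ≈ 6.1153

k* = 6.12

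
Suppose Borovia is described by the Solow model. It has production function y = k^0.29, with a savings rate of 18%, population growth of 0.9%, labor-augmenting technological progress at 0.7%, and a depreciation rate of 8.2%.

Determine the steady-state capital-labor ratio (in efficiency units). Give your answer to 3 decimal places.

k* ≈ 2.354

Steady state requires s·f(k) = (n + g + δ)·k, i.e. s·k^α = (n + g + δ)·k.
Rearranging, k^(1−α) = s / (n + g + δ).
k^0.71 = 0.18 / (0.009 + 0.007 + 0.082) = 0.18 / 0.098 = 1.8367
k* = 1.8367^(1/0.71) ≈ 2.3544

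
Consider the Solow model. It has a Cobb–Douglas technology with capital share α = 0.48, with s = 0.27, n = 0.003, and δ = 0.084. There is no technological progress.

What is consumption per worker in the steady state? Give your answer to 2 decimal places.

c* = 2.08

Steady state requires s·f(k) = (n + δ)·k, i.e. s·k^α = (n + δ)·k.
Dividing both sides by k: k^(1−α) = s / (n + δ).
k^0.52 = 0.27 / (0.003 + 0.084) = 0.27 / 0.087 = 3.1034
k* = 3.1034^(1/0.52) ≈ 8.8276
y* = (k*)^α = 8.8276^0.48 ≈ 2.8445
c* = (1 − s)·y* = (1 − 0.27) × 2.8445 ≈ 2.0765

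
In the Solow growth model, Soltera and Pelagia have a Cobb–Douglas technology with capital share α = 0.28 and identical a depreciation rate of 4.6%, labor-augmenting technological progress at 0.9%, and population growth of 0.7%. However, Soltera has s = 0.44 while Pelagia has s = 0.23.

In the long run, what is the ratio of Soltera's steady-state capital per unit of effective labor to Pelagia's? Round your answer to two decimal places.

ratio ≈ 2.46

Steady-state k* = [s/(n + g + δ)]^(1/(1−α)), so the ratio is [ (s_S/(n + g + δ)_S) / (s_P/(n + g + δ)_P) ]^1.3889.
s_S/(n + g + δ)_S = 0.44/0.062 = 7.0968; s_P/(n + g + δ)_P = 0.23/0.062 = 3.7097.
Ratio = (7.0968/3.7097)^1.3889 = 1.9130^1.3889 ≈ 2.4619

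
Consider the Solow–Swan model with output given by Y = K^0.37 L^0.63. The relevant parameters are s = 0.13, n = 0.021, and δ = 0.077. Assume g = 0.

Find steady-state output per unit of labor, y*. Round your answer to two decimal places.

y* ≈ 1.18

Steady state requires s·f(k) = (n + δ)·k, i.e. s·k^α = (n + δ)·k.
Rearranging, k^(1−α) = s / (n + δ).
k^0.63 = 0.13 / (0.021 + 0.077) = 0.13 / 0.098 = 1.3265
k* = 1.3265^(1/0.63) ≈ 1.5659
y* = (k*)^α = 1.5659^0.37 ≈ 1.1805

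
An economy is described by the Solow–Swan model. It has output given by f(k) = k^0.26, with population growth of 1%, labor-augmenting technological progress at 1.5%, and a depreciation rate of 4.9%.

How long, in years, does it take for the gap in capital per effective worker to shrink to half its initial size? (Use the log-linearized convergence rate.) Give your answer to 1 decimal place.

Near the steady state the convergence rate is λ = (1 − α)(n + g + δ).
λ = (1 − 0.26) × 0.074 = 0.74 × 0.074 = 0.05476
Half-life = ln 2 / λ = 0.6931 / 0.05476 ≈ 12.66 years

half-life ≈ 12.7 years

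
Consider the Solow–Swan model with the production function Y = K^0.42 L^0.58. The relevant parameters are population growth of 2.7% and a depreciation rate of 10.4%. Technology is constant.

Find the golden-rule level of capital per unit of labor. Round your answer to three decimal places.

k_gold ≈ 7.454

The golden rule sets f'(k) = n + δ, i.e. α·k^(α−1) = n + δ.
So k^(1−α) = α / (n + δ) = 0.42 / 0.131 = 3.2061.
k_gold = 3.2061^(1/0.58) ≈ 7.4537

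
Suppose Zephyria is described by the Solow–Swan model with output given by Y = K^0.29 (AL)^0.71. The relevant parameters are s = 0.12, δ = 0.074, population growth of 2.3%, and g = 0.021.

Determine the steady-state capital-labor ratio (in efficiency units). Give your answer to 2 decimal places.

Steady state requires s·f(k) = (n + g + δ)·k, i.e. s·k^α = (n + g + δ)·k.
Dividing both sides by k: k^(1−α) = s / (n + g + δ).
k^0.71 = 0.12 / (0.023 + 0.021 + 0.074) = 0.12 / 0.118 = 1.0169
k* = 1.0169^(1/0.71) ≈ 1.0239

k* = 1.02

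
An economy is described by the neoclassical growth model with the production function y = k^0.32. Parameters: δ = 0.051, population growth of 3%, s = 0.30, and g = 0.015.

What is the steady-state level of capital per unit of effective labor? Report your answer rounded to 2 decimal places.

k* = 5.34

At the steady state, Δk = 0, so s·k^α = (n + g + δ)·k.
Dividing both sides by k: k^(1−α) = s / (n + g + δ).
k^0.68 = 0.30 / (0.030 + 0.015 + 0.051) = 0.30 / 0.096 = 3.1250
k* = 3.1250^(1/0.68) ≈ 5.3422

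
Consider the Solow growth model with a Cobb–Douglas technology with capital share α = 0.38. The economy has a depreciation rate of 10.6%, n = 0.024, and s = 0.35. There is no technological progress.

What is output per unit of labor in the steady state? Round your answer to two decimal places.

Steady state requires s·f(k) = (n + δ)·k, i.e. s·k^α = (n + δ)·k.
Rearranging, k^(1−α) = s / (n + δ).
k^0.62 = 0.35 / (0.024 + 0.106) = 0.35 / 0.130 = 2.6923
k* = 2.6923^(1/0.62) ≈ 4.9402
y* = (k*)^α = 4.9402^0.38 ≈ 1.8349

y* ≈ 1.83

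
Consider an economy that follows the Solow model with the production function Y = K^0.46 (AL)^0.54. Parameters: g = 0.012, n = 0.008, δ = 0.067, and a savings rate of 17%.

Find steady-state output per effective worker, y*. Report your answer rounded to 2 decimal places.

In steady state, investment equals break-even investment: s·k^α = (n + g + δ)·k.
Dividing both sides by k: k^(1−α) = s / (n + g + δ).
k^0.54 = 0.17 / (0.008 + 0.012 + 0.067) = 0.17 / 0.087 = 1.9540
k* = 1.9540^(1/0.54) ≈ 3.4574
y* = (k*)^α = 3.4574^0.46 ≈ 1.7694

y* = 1.77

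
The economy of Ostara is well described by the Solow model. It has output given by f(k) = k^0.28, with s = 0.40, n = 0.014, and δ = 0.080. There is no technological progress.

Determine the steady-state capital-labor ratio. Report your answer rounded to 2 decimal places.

At the steady state, Δk = 0, so s·k^α = (n + δ)·k.
Dividing both sides by k: k^(1−α) = s / (n + δ).
k^0.72 = 0.40 / (0.014 + 0.080) = 0.40 / 0.094 = 4.2553
k* = 4.2553^(1/0.72) ≈ 7.4733

k* ≈ 7.47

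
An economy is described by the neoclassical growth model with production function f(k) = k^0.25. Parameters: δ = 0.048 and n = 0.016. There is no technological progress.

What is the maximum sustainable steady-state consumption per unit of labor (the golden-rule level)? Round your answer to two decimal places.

At the golden rule, f'(k) = n + δ, so α·k^(α−1) = n + δ and k_gold = (α/(n + δ))^(1/(1−α)).
k_gold = (0.25/0.064)^(1/0.75) = 3.9063^1.3333 ≈ 6.1518
c_gold = f(k_gold) − (n + δ)·k_gold = 1.5749 − 0.064×6.1518 ≈ 1.1812

c_gold ≈ 1.18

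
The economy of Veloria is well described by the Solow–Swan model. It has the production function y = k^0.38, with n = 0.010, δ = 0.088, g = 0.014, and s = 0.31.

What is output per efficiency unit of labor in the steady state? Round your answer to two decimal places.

At the steady state, Δk = 0, so s·k^α = (n + g + δ)·k.
Rearranging, k^(1−α) = s / (n + g + δ).
k^0.62 = 0.31 / (0.010 + 0.014 + 0.088) = 0.31 / 0.112 = 2.7679
k* = 2.7679^(1/0.62) ≈ 5.1659
y* = (k*)^α = 5.1659^0.38 ≈ 1.8664

y* ≈ 1.87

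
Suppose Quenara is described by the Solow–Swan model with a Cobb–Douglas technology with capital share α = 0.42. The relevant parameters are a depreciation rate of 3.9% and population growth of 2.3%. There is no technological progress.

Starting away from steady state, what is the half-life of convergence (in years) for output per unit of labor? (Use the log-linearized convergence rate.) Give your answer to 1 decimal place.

half-life ≈ 19.3 years

Near the steady state the convergence rate is λ = (1 − α)(n + δ).
λ = (1 − 0.42) × 0.062 = 0.58 × 0.062 = 0.03596
Half-life = ln 2 / λ = 0.6931 / 0.03596 ≈ 19.27 years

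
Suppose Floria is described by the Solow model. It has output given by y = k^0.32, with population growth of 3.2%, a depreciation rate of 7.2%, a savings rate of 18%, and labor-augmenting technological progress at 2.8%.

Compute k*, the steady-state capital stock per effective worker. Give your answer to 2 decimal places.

k* ≈ 1.58

Steady state requires s·f(k) = (n + g + δ)·k, i.e. s·k^α = (n + g + δ)·k.
Rearranging, k^(1−α) = s / (n + g + δ).
k^0.68 = 0.18 / (0.032 + 0.028 + 0.072) = 0.18 / 0.132 = 1.3636
k* = 1.3636^(1/0.68) ≈ 1.5779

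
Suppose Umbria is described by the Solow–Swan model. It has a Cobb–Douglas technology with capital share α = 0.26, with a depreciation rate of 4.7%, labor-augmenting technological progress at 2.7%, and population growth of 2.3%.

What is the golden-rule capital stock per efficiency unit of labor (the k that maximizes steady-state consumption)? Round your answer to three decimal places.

k_gold ≈ 3.790

The golden rule sets f'(k) = n + g + δ, i.e. α·k^(α−1) = n + g + δ.
So k^(1−α) = α / (n + g + δ) = 0.26 / 0.097 = 2.6804.
k_gold = 2.6804^(1/0.74) ≈ 3.7901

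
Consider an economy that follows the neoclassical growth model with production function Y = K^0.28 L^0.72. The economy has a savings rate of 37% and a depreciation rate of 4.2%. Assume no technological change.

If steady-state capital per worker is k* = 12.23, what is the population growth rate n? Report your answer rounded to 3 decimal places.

In steady state, investment equals break-even investment: s·k^α = (n + δ)·k.
So s / (n + δ) = (k*)^(1−α) = 12.23^0.72 = 6.0666.
Therefore n + δ = s / 6.0666 = 0.37 / 6.0666 = 0.0610, so n = 0.0610 − 0.042 = 0.0190.

n ≈ 0.019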